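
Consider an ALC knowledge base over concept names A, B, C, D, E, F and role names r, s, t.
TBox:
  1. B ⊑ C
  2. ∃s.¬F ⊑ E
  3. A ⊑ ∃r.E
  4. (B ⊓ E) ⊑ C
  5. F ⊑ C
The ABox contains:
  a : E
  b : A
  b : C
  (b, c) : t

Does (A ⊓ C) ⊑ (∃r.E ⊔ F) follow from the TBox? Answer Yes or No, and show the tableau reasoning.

1. (A ⊓ C) ⊑ (∃r.E ⊔ F)  ⇔  ((A ⊓ C) ⊓ (∀r.¬E ⊓ ¬F)) unsat w.r.t. T
   all branches close; clash {E, ¬E} at an ∃-successor
2. Hence (A ⊓ C) ⊑ (∃r.E ⊔ F): entailed.

Yes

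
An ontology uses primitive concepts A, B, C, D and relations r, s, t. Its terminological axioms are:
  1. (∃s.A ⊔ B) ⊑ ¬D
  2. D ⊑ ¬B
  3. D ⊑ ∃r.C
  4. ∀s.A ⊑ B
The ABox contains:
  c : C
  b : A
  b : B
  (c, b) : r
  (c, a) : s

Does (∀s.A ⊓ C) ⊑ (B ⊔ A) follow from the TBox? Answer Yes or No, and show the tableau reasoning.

Yes

1. (∀s.A ⊓ C) ⊑ (B ⊔ A)  ⇔  ((∀s.A ⊓ C) ⊓ (¬B ⊓ ¬A)) unsat w.r.t. T
   all branches close; clash {B, ¬B} at x₀
2. Hence (∀s.A ⊓ C) ⊑ (B ⊔ A): entailed.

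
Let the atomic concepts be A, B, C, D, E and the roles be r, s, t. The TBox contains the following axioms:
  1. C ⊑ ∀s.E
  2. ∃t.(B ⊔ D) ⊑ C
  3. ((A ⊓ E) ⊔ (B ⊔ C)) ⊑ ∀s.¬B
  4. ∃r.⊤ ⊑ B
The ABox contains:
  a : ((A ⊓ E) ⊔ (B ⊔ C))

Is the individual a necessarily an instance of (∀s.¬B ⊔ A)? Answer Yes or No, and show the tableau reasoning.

Yes

1. a : (∀s.¬B ⊔ A)?  L(a) = {((A ⊓ E) ⊔ (B ⊔ C))} ∪ {(∃s.B ⊓ ¬A)}
   clash {B, ¬B} at an ∃-successor — a ∈ (∀s.¬B ⊔ A)
2. Hence a : (∀s.¬B ⊔ A): entailed.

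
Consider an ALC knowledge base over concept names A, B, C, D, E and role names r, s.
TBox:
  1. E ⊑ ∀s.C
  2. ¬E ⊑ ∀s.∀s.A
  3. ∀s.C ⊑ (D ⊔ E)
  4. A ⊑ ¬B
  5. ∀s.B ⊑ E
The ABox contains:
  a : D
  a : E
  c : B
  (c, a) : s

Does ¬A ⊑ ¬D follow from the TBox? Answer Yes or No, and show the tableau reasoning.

No

1. ¬A ⊑ ¬D  ⇔  (¬A ⊓ D) unsat w.r.t. T
   open: L(x₀) ⊇ {D, ¬A, ¬E, ∀s.∀s.A, ∃s.¬B, …} (+ ∃-successors)
2. Hence ¬A ⊑ ¬D: not entailed.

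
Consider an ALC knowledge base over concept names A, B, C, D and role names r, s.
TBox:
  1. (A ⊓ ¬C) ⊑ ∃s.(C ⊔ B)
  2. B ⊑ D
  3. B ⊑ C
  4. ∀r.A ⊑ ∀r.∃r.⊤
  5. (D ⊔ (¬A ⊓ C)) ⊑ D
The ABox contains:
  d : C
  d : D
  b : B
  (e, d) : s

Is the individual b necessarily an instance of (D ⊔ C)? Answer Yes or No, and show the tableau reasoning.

Yes

1. b : (D ⊔ C)?  L(b) = {B} ∪ {(¬D ⊓ ¬C)}
   clash {C, ¬C} at b — b ∈ (D ⊔ C)
2. Hence b : (D ⊔ C): entailed.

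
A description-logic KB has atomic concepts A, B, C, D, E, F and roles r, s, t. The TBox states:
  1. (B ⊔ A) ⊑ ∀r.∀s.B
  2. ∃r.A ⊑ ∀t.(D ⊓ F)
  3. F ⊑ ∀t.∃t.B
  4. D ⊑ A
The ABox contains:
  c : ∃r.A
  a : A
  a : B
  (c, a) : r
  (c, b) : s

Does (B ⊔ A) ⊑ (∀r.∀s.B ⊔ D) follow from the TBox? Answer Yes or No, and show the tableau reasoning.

1. (B ⊔ A) ⊑ (∀r.∀s.B ⊔ D)  ⇔  ((B ⊔ A) ⊓ (∃r.∃s.¬B ⊓ ¬D)) unsat w.r.t. T
   all branches close; clash {B, ¬B} at an ∃-successor
2. Hence (B ⊔ A) ⊑ (∀r.∀s.B ⊔ D): entailed.

Yes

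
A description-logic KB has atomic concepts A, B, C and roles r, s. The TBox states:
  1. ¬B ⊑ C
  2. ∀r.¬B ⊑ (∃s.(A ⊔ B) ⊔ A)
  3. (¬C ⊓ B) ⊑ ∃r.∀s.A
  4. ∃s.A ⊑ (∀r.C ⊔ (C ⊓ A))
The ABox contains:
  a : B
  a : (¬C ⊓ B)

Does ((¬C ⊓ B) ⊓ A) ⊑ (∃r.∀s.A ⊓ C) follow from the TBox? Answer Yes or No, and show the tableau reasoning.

1. ((¬C ⊓ B) ⊓ A) ⊑ (∃r.∀s.A ⊓ C)  ⇔  (((¬C ⊓ B) ⊓ A) ⊓ (∀r.∃s.¬A ⊔ ¬C)) unsat w.r.t. T
   apply at x₀: (¬C ⊓ B)⊑∃r.∀s.A
   open: L(x₀) ⊇ {A, B, ¬C, ∀s.¬A, ∃r.B, …} (+ ∃-successors)
2. Hence ((¬C ⊓ B) ⊓ A) ⊑ (∃r.∀s.A ⊓ C): not entailed.

No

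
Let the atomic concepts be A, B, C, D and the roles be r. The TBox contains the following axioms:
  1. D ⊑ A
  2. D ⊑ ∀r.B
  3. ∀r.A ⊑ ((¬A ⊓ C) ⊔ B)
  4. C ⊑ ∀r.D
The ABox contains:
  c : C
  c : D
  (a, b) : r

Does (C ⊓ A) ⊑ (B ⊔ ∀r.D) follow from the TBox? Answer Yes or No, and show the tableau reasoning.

Yes

1. (C ⊓ A) ⊑ (B ⊔ ∀r.D)  ⇔  ((C ⊓ A) ⊓ (¬B ⊓ ∃r.¬D)) unsat w.r.t. T
   all branches close; clash {B, ¬B} at x₀
2. Hence (C ⊓ A) ⊑ (B ⊔ ∀r.D): entailed.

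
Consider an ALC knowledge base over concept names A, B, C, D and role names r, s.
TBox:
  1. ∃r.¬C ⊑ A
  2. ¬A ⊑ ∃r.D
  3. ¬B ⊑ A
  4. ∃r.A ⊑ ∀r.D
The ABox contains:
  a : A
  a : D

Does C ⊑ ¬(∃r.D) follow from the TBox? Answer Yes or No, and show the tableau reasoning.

1. C ⊑ ¬(∃r.D)  ⇔  (C ⊓ ∃r.D) unsat w.r.t. T
   open: L(x₀) ⊇ {B, C, ∀r.C, ∀r.¬A, ∃r.D} (+ ∃-successors)
2. Hence C ⊑ ¬(∃r.D): not entailed.

No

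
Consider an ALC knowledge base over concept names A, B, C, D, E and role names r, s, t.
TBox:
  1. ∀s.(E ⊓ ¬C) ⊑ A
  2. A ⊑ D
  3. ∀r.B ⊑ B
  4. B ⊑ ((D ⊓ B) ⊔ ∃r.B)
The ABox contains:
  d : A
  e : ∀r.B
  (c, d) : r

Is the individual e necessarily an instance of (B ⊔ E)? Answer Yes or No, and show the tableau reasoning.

Yes

1. e : (B ⊔ E)?  L(e) = {∀r.B} ∪ {(¬B ⊓ ¬E)}
   clash {B, ¬B} at e — e ∈ (B ⊔ E)
2. Hence e : (B ⊔ E): entailed.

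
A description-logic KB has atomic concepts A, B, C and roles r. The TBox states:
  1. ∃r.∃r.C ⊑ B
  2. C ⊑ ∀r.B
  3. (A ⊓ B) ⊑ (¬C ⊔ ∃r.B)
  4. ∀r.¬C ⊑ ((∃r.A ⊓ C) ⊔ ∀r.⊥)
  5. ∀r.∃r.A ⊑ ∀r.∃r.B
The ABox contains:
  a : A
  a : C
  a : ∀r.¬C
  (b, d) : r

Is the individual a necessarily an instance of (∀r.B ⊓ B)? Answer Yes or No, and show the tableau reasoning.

No

1. a : (∀r.B ⊓ B)?  L(a) = {A, C, ∀r.¬C} ∪ {(∃r.¬B ⊔ ¬B)}
   apply at a: C⊑∀r.B; ∀r.¬C⊑((∃r.A ⊓ C) ⊔ ∀r.⊥)
   open: L(a) ⊇ {A, C, ¬B, ∀r.B, ∀r.¬C, …} (+ ∃-successors) — a ∉ (∀r.B ⊓ B) possible
2. Hence a : (∀r.B ⊓ B): not entailed.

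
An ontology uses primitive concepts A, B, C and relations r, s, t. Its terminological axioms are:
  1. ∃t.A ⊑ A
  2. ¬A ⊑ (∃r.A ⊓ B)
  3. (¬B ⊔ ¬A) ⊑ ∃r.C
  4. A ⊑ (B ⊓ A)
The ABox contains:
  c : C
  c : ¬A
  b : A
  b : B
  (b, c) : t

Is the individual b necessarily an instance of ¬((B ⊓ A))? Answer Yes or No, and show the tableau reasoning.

No

1. b : ¬((B ⊓ A))?  L(b) = {A, B} ∪ {(B ⊓ A)}
   open: L(b) ⊇ {A, B} — b ∉ ¬((B ⊓ A)) possible
2. Hence b : ¬((B ⊓ A)): not entailed.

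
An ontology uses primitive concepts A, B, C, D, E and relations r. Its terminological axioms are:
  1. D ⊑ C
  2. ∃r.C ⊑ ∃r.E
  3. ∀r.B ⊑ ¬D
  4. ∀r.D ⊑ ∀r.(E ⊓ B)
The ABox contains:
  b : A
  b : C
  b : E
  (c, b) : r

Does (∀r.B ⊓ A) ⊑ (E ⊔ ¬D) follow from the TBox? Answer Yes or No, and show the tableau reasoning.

Yes

1. (∀r.B ⊓ A) ⊑ (E ⊔ ¬D)  ⇔  ((∀r.B ⊓ A) ⊓ (¬E ⊓ D)) unsat w.r.t. T
   all branches close; clash {D, ¬D} at x₀
2. Hence (∀r.B ⊓ A) ⊑ (E ⊔ ¬D): entailed.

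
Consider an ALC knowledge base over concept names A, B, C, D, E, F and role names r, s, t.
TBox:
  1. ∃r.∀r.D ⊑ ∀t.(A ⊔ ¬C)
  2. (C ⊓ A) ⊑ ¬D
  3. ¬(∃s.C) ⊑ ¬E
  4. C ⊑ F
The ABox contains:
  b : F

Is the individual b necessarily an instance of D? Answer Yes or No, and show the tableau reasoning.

1. b : D?  L(b) = {F} ∪ {¬D}
   open: L(b) ⊇ {F, ¬D, ∀r.∃r.¬D, ∃s.C} (+ ∃-successors) — b ∉ D possible
2. Hence b : D: not entailed.

No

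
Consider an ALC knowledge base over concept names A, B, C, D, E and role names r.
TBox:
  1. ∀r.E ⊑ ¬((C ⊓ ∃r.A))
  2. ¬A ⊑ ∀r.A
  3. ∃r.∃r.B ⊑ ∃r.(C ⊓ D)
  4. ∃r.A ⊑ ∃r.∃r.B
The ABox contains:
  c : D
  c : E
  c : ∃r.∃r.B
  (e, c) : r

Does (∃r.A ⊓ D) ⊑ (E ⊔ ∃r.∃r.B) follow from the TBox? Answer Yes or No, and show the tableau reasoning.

1. (∃r.A ⊓ D) ⊑ (E ⊔ ∃r.∃r.B)  ⇔  ((∃r.A ⊓ D) ⊓ (¬E ⊓ ∀r.∀r.¬B)) unsat w.r.t. T
   all branches close; clash {A, ¬A} at an ∃-successor
2. Hence (∃r.A ⊓ D) ⊑ (E ⊔ ∃r.∃r.B): entailed.

Yes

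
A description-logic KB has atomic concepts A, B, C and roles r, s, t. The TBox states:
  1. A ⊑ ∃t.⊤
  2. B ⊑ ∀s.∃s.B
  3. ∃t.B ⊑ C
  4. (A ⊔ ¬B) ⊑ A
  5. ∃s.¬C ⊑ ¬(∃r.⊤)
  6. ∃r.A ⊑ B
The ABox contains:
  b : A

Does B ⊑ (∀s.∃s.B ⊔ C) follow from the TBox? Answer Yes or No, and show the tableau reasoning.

1. B ⊑ (∀s.∃s.B ⊔ C)  ⇔  (B ⊓ (∃s.∀s.¬B ⊓ ¬C)) unsat w.r.t. T
   all branches close; clash {C, ¬C} at x₀
2. Hence B ⊑ (∀s.∃s.B ⊔ C): entailed.

Yes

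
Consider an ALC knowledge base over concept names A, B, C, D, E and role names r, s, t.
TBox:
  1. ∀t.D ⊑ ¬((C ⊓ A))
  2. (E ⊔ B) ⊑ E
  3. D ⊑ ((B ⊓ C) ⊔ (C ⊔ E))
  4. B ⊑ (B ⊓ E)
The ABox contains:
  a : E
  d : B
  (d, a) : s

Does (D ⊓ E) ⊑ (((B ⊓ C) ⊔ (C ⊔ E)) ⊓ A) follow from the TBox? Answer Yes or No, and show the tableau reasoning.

No

1. (D ⊓ E) ⊑ (((B ⊓ C) ⊔ (C ⊔ E)) ⊓ A)  ⇔  ((D ⊓ E) ⊓ (((¬B ⊔ ¬C) ⊓ (¬C ⊓ ¬E)) ⊔ ¬A)) unsat w.r.t. T
   apply at x₀: D⊑((B ⊓ C) ⊔ (C ⊔ E))
   open: L(x₀) ⊇ {D, E, ¬A, ¬B, ∃t.¬D} (+ ∃-successors)
2. Hence (D ⊓ E) ⊑ (((B ⊓ C) ⊔ (C ⊔ E)) ⊓ A): not entailed.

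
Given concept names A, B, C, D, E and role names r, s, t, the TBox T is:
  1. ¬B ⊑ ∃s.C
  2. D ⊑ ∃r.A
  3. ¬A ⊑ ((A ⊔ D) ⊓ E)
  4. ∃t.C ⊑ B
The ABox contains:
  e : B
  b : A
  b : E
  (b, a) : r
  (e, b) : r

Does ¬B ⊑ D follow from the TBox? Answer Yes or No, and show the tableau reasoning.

No

1. ¬B ⊑ D  ⇔  (¬B ⊓ ¬D) unsat w.r.t. T
   apply at x₀: ¬B⊑∃s.C
   open: L(x₀) ⊇ {A, ¬B, ¬D, ∀t.¬C, ∃s.C} (+ ∃-successors)
2. Hence ¬B ⊑ D: not entailed.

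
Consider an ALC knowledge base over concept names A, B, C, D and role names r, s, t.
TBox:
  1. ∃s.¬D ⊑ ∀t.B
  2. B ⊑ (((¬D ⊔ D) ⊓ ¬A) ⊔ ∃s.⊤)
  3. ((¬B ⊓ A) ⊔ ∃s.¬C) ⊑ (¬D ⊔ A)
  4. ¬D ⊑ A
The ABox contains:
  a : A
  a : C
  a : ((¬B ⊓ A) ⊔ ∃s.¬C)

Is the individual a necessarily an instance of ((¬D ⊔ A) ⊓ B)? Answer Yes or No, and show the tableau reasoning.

No

1. a : ((¬D ⊔ A) ⊓ B)?  L(a) = {A, C, ((¬B ⊓ A) ⊔ ∃s.¬C)} ∪ {((D ⊓ ¬A) ⊔ ¬B)}
   apply at a: ((¬B ⊓ A) ⊔ ∃s.¬C)⊑(¬D ⊔ A)
   open: L(a) ⊇ {A, C, ¬B, ∀s.D} — a ∉ ((¬D ⊔ A) ⊓ B) possible
2. Hence a : ((¬D ⊔ A) ⊓ B): not entailed.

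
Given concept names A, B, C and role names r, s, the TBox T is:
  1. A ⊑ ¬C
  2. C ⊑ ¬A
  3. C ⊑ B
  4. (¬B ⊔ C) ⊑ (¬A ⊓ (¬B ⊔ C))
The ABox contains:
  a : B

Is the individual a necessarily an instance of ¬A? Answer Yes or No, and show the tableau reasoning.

No

1. a : ¬A?  L(a) = {B} ∪ {A}
   apply at a: A⊑¬C
   open: L(a) ⊇ {A, B, ¬C} — a ∉ ¬A possible
2. Hence a : ¬A: not entailed.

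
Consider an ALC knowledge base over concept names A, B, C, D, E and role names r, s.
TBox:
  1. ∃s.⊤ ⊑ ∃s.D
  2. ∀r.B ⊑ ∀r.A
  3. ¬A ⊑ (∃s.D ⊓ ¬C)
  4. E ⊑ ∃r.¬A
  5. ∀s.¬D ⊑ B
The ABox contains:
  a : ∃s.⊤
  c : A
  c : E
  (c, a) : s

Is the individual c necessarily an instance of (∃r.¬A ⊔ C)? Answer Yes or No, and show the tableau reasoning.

Yes

1. c : (∃r.¬A ⊔ C)?  L(c) = {A, E} ∪ {(∀r.A ⊓ ¬C)}
   clash {A, ¬A} at an ∃-successor — c ∈ (∃r.¬A ⊔ C)
2. Hence c : (∃r.¬A ⊔ C): entailed.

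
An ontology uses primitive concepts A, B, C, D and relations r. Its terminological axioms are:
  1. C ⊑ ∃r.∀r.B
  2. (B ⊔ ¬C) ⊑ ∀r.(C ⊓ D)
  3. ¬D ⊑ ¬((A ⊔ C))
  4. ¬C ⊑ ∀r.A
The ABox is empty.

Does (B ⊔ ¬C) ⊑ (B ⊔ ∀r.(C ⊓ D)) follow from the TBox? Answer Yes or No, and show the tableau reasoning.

1. (B ⊔ ¬C) ⊑ (B ⊔ ∀r.(C ⊓ D))  ⇔  ((B ⊔ ¬C) ⊓ (¬B ⊓ ∃r.(¬C ⊔ ¬D))) unsat w.r.t. T
   all branches close; clash {D, ¬D} at an ∃-successor
2. Hence (B ⊔ ¬C) ⊑ (B ⊔ ∀r.(C ⊓ D)): entailed.

Yes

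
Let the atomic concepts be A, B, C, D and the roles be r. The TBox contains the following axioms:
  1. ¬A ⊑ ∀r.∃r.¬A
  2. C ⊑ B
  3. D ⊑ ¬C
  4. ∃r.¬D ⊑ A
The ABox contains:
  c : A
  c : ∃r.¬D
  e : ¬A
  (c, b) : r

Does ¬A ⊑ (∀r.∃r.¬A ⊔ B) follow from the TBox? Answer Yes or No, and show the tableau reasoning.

Yes

1. ¬A ⊑ (∀r.∃r.¬A ⊔ B)  ⇔  (¬A ⊓ (∃r.∀r.A ⊓ ¬B)) unsat w.r.t. T
   all branches close; clash {B, ¬B} at x₀
2. Hence ¬A ⊑ (∀r.∃r.¬A ⊔ B): entailed.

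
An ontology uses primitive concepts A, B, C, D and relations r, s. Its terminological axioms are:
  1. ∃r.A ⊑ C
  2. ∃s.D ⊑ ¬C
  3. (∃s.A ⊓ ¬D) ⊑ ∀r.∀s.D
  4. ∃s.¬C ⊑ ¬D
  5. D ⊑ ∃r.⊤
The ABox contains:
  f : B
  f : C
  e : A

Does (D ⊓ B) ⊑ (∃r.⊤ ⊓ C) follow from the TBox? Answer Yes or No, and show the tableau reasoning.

No

1. (D ⊓ B) ⊑ (∃r.⊤ ⊓ C)  ⇔  ((D ⊓ B) ⊓ (∀r.⊥ ⊔ ¬C)) unsat w.r.t. T
   apply at x₀: D⊑∃r.⊤
   open: L(x₀) ⊇ {B, D, ¬C, ∀r.¬A, ∀s.C, …} (+ ∃-successors)
2. Hence (D ⊓ B) ⊑ (∃r.⊤ ⊓ C): not entailed.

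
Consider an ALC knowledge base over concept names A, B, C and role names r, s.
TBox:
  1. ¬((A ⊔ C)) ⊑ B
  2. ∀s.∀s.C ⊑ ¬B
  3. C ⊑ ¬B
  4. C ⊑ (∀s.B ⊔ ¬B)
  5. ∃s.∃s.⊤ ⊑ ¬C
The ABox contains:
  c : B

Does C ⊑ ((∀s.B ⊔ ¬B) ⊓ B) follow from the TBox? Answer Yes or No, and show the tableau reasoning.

No

1. C ⊑ ((∀s.B ⊔ ¬B) ⊓ B)  ⇔  (C ⊓ ((∃s.¬B ⊓ B) ⊔ ¬B)) unsat w.r.t. T
   apply at x₀: C⊑¬B; C⊑(∀s.B ⊔ ¬B)
   open: L(x₀) ⊇ {C, ¬B, ∀s.∀s.⊥}
2. Hence C ⊑ ((∀s.B ⊔ ¬B) ⊓ B): not entailed.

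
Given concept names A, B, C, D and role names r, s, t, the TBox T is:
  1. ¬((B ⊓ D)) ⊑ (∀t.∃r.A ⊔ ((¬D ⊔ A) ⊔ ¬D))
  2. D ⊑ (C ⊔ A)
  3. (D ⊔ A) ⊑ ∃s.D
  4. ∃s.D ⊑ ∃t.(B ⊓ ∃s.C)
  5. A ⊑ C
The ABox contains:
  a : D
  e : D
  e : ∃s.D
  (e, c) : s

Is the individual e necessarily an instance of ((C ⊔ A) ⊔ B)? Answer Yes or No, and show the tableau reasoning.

1. e : ((C ⊔ A) ⊔ B)?  L(e) = {D, ∃s.D} ∪ {((¬C ⊓ ¬A) ⊓ ¬B)}
   clash {A, ¬A} at e — e ∈ ((C ⊔ A) ⊔ B)
2. Hence e : ((C ⊔ A) ⊔ B): entailed.

Yes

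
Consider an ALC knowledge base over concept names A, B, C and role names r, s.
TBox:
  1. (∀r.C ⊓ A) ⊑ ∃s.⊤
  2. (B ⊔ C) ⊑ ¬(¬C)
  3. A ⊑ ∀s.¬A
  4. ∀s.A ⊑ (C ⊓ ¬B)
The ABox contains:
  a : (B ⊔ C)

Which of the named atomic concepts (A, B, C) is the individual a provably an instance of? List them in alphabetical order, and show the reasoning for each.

{C}

1. a : A?  L(a) = {(B ⊔ C)} ∪ {¬A}
   apply at a: (B ⊔ C)⊑¬(¬C)
   open: L(a) ⊇ {B, C, ¬A, ∃s.¬A} (+ ∃-successors) — a ∉ A possible
2. a : B?  L(a) = {(B ⊔ C)} ∪ {¬B}
   apply at a: (B ⊔ C)⊑¬(¬C)
   open: L(a) ⊇ {C, ¬A, ¬B, ∃s.¬A} (+ ∃-successors) — a ∉ B possible
3. a : C?  L(a) = {(B ⊔ C)} ∪ {¬C}
   clash {C, ¬C} at a — a ∈ C
4. Entailed for a: {C}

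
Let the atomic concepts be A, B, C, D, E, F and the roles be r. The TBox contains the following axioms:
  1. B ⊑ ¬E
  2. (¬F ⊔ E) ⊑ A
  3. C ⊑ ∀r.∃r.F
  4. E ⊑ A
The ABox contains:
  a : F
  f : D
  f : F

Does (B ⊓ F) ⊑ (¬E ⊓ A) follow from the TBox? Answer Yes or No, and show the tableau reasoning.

1. (B ⊓ F) ⊑ (¬E ⊓ A)  ⇔  ((B ⊓ F) ⊓ (E ⊔ ¬A)) unsat w.r.t. T
   apply at x₀: B⊑¬E
   open: L(x₀) ⊇ {B, F, ¬A, ¬C, ¬E}
2. Hence (B ⊓ F) ⊑ (¬E ⊓ A): not entailed.

No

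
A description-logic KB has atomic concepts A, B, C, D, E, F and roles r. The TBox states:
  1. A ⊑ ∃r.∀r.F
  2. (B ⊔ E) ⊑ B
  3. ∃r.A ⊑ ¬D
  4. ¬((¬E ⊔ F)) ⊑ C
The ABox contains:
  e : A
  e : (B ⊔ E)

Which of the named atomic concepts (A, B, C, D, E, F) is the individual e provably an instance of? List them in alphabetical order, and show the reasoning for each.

{A, B}

1. e : A?  L(e) = {A, (B ⊔ E)} ∪ {¬A}
   clash {A, ¬A} at e — e ∈ A
2. e : B?  L(e) = {A, (B ⊔ E)} ∪ {¬B}
   clash {B, ¬B} at e — e ∈ B
3. e : C?  L(e) = {A, (B ⊔ E)} ∪ {¬C}
   apply at e: A⊑∃r.∀r.F; (B ⊔ E)⊑B
   open: L(e) ⊇ {A, B, ¬C, ¬E, ∀r.¬A, …} (+ ∃-successors) — e ∉ C possible
4. e : D?  L(e) = {A, (B ⊔ E)} ∪ {¬D}
   apply at e: A⊑∃r.∀r.F; (B ⊔ E)⊑B
   open: L(e) ⊇ {A, B, ¬D, ¬E, ∃r.∀r.F} (+ ∃-successors) — e ∉ D possible
5. e : E?  L(e) = {A, (B ⊔ E)} ∪ {¬E}
   apply at e: A⊑∃r.∀r.F; (B ⊔ E)⊑B
   open: L(e) ⊇ {A, B, ¬E, ∀r.¬A, ∃r.∀r.F} (+ ∃-successors) — e ∉ E possible
6. e : F?  L(e) = {A, (B ⊔ E)} ∪ {¬F}
   apply at e: A⊑∃r.∀r.F; (B ⊔ E)⊑B
   open: L(e) ⊇ {A, B, ¬E, ¬F, ∀r.¬A, …} (+ ∃-successors) — e ∉ F possible
7. Entailed for e: {A, B}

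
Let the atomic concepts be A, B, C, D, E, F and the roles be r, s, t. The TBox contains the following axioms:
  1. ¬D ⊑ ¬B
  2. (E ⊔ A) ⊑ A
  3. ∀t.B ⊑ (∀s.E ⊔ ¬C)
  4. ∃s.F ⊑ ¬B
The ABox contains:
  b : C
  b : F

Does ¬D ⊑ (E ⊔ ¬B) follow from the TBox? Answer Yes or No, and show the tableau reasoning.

1. ¬D ⊑ (E ⊔ ¬B)  ⇔  (¬D ⊓ (¬E ⊓ B)) unsat w.r.t. T
   all branches close; clash {B, ¬B} at x₀
2. Hence ¬D ⊑ (E ⊔ ¬B): entailed.

Yes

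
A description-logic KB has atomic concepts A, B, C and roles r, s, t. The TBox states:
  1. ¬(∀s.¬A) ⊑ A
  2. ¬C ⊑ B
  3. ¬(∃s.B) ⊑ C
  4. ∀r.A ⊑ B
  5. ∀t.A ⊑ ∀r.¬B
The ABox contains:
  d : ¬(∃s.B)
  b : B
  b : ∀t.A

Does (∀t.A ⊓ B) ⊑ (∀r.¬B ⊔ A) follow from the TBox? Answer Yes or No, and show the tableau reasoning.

1. (∀t.A ⊓ B) ⊑ (∀r.¬B ⊔ A)  ⇔  ((∀t.A ⊓ B) ⊓ (∃r.B ⊓ ¬A)) unsat w.r.t. T
   all branches close; clash {A, ¬A} at x₀
2. Hence (∀t.A ⊓ B) ⊑ (∀r.¬B ⊔ A): entailed.

Yes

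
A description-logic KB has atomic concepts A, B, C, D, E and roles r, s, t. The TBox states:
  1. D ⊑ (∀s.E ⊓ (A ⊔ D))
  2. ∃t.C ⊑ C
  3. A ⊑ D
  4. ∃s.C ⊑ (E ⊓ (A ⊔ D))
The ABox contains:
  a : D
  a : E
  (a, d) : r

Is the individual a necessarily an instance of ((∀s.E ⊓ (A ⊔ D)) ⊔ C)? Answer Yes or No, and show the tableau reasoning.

1. a : ((∀s.E ⊓ (A ⊔ D)) ⊔ C)?  L(a) = {D, E} ∪ {((∃s.¬E ⊔ (¬A ⊓ ¬D)) ⊓ ¬C)}
   clash {C, ¬C} at a — a ∈ ((∀s.E ⊓ (A ⊔ D)) ⊔ C)
2. Hence a : ((∀s.E ⊓ (A ⊔ D)) ⊔ C): entailed.

Yes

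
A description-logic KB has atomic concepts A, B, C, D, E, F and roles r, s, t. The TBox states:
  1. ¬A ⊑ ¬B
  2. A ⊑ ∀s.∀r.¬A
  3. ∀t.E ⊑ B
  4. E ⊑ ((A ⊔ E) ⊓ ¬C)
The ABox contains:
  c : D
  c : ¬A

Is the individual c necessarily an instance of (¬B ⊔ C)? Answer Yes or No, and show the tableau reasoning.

1. c : (¬B ⊔ C)?  L(c) = {D, ¬A} ∪ {(B ⊓ ¬C)}
   clash {B, ¬B} at c — c ∈ (¬B ⊔ C)
2. Hence c : (¬B ⊔ C): entailed.

Yes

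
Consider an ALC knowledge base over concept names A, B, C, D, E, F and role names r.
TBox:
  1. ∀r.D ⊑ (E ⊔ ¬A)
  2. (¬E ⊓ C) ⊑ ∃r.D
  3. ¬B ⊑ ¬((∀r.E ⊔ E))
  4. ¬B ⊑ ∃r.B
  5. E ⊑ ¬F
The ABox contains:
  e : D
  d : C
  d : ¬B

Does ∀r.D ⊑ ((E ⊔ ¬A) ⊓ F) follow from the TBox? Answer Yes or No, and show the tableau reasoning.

No

1. ∀r.D ⊑ ((E ⊔ ¬A) ⊓ F)  ⇔  (∀r.D ⊓ ((¬E ⊓ A) ⊔ ¬F)) unsat w.r.t. T
   apply at x₀: ∀r.D⊑(E ⊔ ¬A)
   open: L(x₀) ⊇ {B, ¬A, ¬C, ¬E, ¬F, …}
2. Hence ∀r.D ⊑ ((E ⊔ ¬A) ⊓ F): not entailed.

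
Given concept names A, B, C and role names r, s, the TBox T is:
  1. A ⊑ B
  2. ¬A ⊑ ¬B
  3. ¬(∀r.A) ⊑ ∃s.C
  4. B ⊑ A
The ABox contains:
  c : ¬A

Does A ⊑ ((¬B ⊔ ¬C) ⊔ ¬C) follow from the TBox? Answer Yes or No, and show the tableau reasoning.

1. A ⊑ ((¬B ⊔ ¬C) ⊔ ¬C)  ⇔  (A ⊓ ((B ⊓ C) ⊓ C)) unsat w.r.t. T
   open: L(x₀) ⊇ {A, B, C, ∀r.A}
2. Hence A ⊑ ((¬B ⊔ ¬C) ⊔ ¬C): not entailed.

No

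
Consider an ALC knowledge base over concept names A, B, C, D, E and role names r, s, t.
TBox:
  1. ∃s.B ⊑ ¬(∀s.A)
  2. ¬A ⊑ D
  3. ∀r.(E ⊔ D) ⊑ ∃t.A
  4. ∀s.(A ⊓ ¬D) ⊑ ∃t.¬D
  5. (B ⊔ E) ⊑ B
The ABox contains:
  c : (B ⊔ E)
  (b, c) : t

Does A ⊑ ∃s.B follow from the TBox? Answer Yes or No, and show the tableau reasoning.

No

1. A ⊑ ∃s.B  ⇔  (A ⊓ ∀s.¬B) unsat w.r.t. T
   open: L(x₀) ⊇ {A, ¬B, ¬E, ∀s.¬B, ∃r.(¬E ⊓ ¬D), …} (+ ∃-successors)
2. Hence A ⊑ ∃s.B: not entailed.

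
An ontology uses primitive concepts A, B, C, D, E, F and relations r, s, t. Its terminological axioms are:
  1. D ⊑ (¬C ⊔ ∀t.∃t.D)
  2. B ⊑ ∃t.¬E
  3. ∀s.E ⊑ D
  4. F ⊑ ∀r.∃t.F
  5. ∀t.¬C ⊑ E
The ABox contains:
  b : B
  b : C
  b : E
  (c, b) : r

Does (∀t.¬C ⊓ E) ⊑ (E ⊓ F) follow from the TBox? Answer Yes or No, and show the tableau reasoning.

1. (∀t.¬C ⊓ E) ⊑ (E ⊓ F)  ⇔  ((∀t.¬C ⊓ E) ⊓ (¬E ⊔ ¬F)) unsat w.r.t. T
   open: L(x₀) ⊇ {E, ¬B, ¬D, ¬F, ∀t.¬C, …} (+ ∃-successors)
2. Hence (∀t.¬C ⊓ E) ⊑ (E ⊓ F): not entailed.

No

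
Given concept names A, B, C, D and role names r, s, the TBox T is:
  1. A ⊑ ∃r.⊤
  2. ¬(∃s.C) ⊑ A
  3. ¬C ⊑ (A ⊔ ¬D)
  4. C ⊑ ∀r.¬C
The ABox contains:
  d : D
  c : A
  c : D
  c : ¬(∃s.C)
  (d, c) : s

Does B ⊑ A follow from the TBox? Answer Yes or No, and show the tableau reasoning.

No

1. B ⊑ A  ⇔  (B ⊓ ¬A) unsat w.r.t. T
   open: L(x₀) ⊇ {B, C, ¬A, ∀r.¬C, ∃s.C} (+ ∃-successors)
2. Hence B ⊑ A: not entailed.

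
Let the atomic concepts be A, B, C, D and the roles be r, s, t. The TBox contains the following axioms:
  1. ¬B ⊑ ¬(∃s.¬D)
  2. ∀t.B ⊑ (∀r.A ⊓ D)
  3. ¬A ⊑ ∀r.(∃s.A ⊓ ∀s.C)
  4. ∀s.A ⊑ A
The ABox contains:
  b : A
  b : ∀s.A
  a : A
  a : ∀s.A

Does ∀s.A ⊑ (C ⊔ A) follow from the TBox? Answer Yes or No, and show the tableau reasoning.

Yes

1. ∀s.A ⊑ (C ⊔ A)  ⇔  (∀s.A ⊓ (¬C ⊓ ¬A)) unsat w.r.t. T
   all branches close; clash {A, ¬A} at x₀
2. Hence ∀s.A ⊑ (C ⊔ A): entailed.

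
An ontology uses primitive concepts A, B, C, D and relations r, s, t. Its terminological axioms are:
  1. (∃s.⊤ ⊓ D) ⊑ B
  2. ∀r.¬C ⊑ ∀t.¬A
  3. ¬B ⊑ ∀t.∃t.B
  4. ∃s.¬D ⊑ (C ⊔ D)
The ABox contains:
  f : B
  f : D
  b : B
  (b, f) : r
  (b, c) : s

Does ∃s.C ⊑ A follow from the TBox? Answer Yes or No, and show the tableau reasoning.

1. ∃s.C ⊑ A  ⇔  (∃s.C ⊓ ¬A) unsat w.r.t. T
   open: L(x₀) ⊇ {B, ¬A, ¬D, ∀s.D, ∃r.C, …} (+ ∃-successors)
2. Hence ∃s.C ⊑ A: not entailed.

No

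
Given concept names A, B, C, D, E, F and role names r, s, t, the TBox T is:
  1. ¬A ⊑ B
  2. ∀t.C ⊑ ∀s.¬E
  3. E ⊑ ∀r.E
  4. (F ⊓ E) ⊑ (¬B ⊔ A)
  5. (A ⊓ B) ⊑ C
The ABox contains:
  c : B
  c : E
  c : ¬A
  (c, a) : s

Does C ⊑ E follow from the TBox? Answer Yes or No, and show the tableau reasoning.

1. C ⊑ E  ⇔  (C ⊓ ¬E) unsat w.r.t. T
   open: L(x₀) ⊇ {A, C, ¬E, ∃t.¬C} (+ ∃-successors)
2. Hence C ⊑ E: not entailed.

No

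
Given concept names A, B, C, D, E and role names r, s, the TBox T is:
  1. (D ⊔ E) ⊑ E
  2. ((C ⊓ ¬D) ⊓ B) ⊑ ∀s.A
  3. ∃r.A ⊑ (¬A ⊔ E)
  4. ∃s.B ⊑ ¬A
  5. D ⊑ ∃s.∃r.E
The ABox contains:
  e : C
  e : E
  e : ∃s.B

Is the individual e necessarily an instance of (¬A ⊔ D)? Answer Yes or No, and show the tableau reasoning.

Yes

1. e : (¬A ⊔ D)?  L(e) = {C, E, ∃s.B} ∪ {(A ⊓ ¬D)}
   clash {A, ¬A} at e — e ∈ (¬A ⊔ D)
2. Hence e : (¬A ⊔ D): entailed.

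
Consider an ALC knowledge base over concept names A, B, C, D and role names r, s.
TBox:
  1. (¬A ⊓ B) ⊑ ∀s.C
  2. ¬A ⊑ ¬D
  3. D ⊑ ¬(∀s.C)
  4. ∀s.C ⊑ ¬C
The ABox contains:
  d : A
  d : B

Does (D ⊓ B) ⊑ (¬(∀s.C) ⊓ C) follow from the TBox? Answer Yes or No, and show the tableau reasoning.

1. (D ⊓ B) ⊑ (¬(∀s.C) ⊓ C)  ⇔  ((D ⊓ B) ⊓ (∀s.C ⊔ ¬C)) unsat w.r.t. T
   apply at x₀: D⊑¬(∀s.C)
   open: L(x₀) ⊇ {A, B, D, ¬C, ∃s.¬C} (+ ∃-successors)
2. Hence (D ⊓ B) ⊑ (¬(∀s.C) ⊓ C): not entailed.

No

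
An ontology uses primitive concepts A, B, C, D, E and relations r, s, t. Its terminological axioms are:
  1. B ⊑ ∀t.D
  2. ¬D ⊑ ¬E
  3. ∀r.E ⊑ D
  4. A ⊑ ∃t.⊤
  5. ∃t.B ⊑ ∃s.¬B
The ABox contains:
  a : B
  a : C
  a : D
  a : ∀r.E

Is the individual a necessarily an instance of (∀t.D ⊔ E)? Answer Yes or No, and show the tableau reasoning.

Yes

1. a : (∀t.D ⊔ E)?  L(a) = {B, C, D, ∀r.E} ∪ {(∃t.¬D ⊓ ¬E)}
   clash {D, ¬D} at an ∃-successor — a ∈ (∀t.D ⊔ E)
2. Hence a : (∀t.D ⊔ E): entailed.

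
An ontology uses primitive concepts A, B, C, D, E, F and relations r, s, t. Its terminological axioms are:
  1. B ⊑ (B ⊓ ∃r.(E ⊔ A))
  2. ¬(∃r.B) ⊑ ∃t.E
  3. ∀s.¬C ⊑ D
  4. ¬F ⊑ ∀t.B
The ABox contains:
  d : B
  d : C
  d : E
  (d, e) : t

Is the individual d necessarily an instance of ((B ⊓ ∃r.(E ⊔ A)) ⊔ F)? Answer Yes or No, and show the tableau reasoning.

Yes

1. d : ((B ⊓ ∃r.(E ⊔ A)) ⊔ F)?  L(d) = {B, C, E} ∪ {((¬B ⊔ ∀r.(¬E ⊓ ¬A)) ⊓ ¬F)}
   clash {A, ¬A} at an ∃-successor — d ∈ ((B ⊓ ∃r.(E ⊔ A)) ⊔ F)
2. Hence d : ((B ⊓ ∃r.(E ⊔ A)) ⊔ F): entailed.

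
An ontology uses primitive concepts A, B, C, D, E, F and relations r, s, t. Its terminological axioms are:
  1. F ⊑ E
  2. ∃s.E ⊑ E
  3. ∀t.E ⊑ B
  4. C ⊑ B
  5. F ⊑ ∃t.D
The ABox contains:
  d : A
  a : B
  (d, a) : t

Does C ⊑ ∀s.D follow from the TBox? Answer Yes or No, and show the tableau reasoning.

No

1. C ⊑ ∀s.D  ⇔  (C ⊓ ∃s.¬D) unsat w.r.t. T
   apply at x₀: C⊑B
   open: L(x₀) ⊇ {B, C, ¬F, ∀s.¬E, ∃s.¬D} (+ ∃-successors)
2. Hence C ⊑ ∀s.D: not entailed.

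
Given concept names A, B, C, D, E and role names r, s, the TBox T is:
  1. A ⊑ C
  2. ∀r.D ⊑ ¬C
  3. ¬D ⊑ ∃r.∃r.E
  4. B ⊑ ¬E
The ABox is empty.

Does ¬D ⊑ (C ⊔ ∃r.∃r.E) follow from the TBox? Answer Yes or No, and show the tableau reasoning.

Yes

1. ¬D ⊑ (C ⊔ ∃r.∃r.E)  ⇔  (¬D ⊓ (¬C ⊓ ∀r.∀r.¬E)) unsat w.r.t. T
   all branches close; clash {C, ¬C} at x₀
2. Hence ¬D ⊑ (C ⊔ ∃r.∃r.E): entailed.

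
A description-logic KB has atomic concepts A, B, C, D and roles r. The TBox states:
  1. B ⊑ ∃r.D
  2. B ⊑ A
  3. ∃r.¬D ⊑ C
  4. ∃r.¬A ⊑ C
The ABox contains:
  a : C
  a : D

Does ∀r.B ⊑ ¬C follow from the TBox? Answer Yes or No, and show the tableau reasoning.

No

1. ∀r.B ⊑ ¬C  ⇔  (∀r.B ⊓ C) unsat w.r.t. T
   open: L(x₀) ⊇ {C, ¬B, ∀r.B}
2. Hence ∀r.B ⊑ ¬C: not entailed.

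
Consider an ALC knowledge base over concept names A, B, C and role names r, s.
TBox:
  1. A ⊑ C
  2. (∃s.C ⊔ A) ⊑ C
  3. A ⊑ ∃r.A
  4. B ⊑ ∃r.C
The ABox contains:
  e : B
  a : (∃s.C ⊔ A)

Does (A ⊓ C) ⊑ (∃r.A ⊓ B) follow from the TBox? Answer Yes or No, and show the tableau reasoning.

No

1. (A ⊓ C) ⊑ (∃r.A ⊓ B)  ⇔  ((A ⊓ C) ⊓ (∀r.¬A ⊔ ¬B)) unsat w.r.t. T
   apply at x₀: A⊑∃r.A
   open: L(x₀) ⊇ {A, C, ¬B, ∃r.A} (+ ∃-successors)
2. Hence (A ⊓ C) ⊑ (∃r.A ⊓ B): not entailed.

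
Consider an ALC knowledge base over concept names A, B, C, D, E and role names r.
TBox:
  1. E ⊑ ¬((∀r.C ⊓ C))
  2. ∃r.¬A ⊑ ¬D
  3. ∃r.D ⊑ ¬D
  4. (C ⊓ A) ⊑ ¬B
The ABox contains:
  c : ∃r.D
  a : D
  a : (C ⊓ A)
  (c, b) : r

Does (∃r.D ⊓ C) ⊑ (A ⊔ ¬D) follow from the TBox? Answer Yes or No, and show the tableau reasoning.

1. (∃r.D ⊓ C) ⊑ (A ⊔ ¬D)  ⇔  ((∃r.D ⊓ C) ⊓ (¬A ⊓ D)) unsat w.r.t. T
   all branches close; clash {D, ¬D} at x₀
2. Hence (∃r.D ⊓ C) ⊑ (A ⊔ ¬D): entailed.

Yes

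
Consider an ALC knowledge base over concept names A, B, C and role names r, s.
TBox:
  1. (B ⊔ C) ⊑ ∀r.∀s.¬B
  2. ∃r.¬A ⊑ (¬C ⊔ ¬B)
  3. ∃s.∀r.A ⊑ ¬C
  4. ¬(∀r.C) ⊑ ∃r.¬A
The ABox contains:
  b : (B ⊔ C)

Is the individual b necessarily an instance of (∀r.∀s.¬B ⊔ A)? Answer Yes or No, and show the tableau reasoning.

1. b : (∀r.∀s.¬B ⊔ A)?  L(b) = {(B ⊔ C)} ∪ {(∃r.∃s.B ⊓ ¬A)}
   clash {C, ¬C} at b — b ∈ (∀r.∀s.¬B ⊔ A)
2. Hence b : (∀r.∀s.¬B ⊔ A): entailed.

Yes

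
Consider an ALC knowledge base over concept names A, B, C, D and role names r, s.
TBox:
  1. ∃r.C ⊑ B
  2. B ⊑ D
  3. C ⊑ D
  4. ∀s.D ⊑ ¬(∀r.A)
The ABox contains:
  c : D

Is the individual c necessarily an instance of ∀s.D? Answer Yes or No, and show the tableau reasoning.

No

1. c : ∀s.D?  L(c) = {D} ∪ {∃s.¬D}
   open: L(c) ⊇ {D, ∀r.¬C, ∃s.¬D} (+ ∃-successors) — c ∉ ∀s.D possible
2. Hence c : ∀s.D: not entailed.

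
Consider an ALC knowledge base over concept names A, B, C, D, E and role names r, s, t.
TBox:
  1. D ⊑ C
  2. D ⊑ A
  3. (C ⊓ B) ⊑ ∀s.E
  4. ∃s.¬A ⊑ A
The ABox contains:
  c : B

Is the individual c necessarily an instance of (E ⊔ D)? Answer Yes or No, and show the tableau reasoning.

No

1. c : (E ⊔ D)?  L(c) = {B} ∪ {(¬E ⊓ ¬D)}
   open: L(c) ⊇ {B, ¬C, ¬D, ¬E, ∀s.A} — c ∉ (E ⊔ D) possible
2. Hence c : (E ⊔ D): not entailed.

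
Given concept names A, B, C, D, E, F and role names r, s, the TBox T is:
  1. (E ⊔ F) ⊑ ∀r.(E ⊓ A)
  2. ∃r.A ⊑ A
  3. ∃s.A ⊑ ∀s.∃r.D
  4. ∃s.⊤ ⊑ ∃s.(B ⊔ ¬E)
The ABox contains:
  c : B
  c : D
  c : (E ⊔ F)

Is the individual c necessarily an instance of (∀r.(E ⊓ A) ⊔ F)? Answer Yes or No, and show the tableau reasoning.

Yes

1. c : (∀r.(E ⊓ A) ⊔ F)?  L(c) = {B, D, (E ⊔ F)} ∪ {(∃r.(¬E ⊔ ¬A) ⊓ ¬F)}
   clash {F, ¬F} at c — c ∈ (∀r.(E ⊓ A) ⊔ F)
2. Hence c : (∀r.(E ⊓ A) ⊔ F): entailed.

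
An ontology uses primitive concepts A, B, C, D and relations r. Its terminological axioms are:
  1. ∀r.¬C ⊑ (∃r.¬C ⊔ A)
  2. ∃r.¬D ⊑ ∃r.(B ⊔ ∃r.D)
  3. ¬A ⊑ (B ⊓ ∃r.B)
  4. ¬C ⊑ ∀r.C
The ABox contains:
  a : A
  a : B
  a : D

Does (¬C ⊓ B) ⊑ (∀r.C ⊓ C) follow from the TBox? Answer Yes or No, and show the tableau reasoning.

1. (¬C ⊓ B) ⊑ (∀r.C ⊓ C)  ⇔  ((¬C ⊓ B) ⊓ (∃r.¬C ⊔ ¬C)) unsat w.r.t. T
   apply at x₀: ¬C⊑∀r.C
   open: L(x₀) ⊇ {A, B, ¬C, ∀r.C, ∀r.D, …} (+ ∃-successors)
2. Hence (¬C ⊓ B) ⊑ (∀r.C ⊓ C): not entailed.

No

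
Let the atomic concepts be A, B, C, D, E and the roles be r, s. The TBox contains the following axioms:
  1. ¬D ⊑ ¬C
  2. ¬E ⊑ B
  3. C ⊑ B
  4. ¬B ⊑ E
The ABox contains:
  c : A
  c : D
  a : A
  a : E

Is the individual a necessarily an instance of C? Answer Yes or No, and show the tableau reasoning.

1. a : C?  L(a) = {A, E} ∪ {¬C}
   open: L(a) ⊇ {A, E, ¬C} — a ∉ C possible
2. Hence a : C: not entailed.

No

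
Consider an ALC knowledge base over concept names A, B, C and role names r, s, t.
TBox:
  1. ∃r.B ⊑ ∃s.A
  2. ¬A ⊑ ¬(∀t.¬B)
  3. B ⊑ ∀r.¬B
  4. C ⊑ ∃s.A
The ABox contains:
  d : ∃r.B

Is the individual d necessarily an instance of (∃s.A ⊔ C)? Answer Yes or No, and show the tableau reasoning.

1. d : (∃s.A ⊔ C)?  L(d) = {∃r.B} ∪ {(∀s.¬A ⊓ ¬C)}
   clash {B, ¬B} at an ∃-successor — d ∈ (∃s.A ⊔ C)
2. Hence d : (∃s.A ⊔ C): entailed.

Yes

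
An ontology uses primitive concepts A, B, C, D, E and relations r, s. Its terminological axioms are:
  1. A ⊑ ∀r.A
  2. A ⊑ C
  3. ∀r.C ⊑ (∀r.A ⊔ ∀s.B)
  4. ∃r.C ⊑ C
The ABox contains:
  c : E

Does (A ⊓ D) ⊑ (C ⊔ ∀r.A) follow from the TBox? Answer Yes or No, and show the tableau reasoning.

Yes

1. (A ⊓ D) ⊑ (C ⊔ ∀r.A)  ⇔  ((A ⊓ D) ⊓ (¬C ⊓ ∃r.¬A)) unsat w.r.t. T
   all branches close; clash {C, ¬C} at x₀
2. Hence (A ⊓ D) ⊑ (C ⊔ ∀r.A): entailed.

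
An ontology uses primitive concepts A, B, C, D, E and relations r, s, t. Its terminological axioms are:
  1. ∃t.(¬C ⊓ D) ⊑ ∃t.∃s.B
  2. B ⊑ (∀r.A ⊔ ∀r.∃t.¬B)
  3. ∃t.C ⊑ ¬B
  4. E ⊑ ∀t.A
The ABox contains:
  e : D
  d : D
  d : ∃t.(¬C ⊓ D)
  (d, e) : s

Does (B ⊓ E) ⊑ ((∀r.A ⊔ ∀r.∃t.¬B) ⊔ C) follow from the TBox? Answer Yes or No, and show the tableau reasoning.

Yes

1. (B ⊓ E) ⊑ ((∀r.A ⊔ ∀r.∃t.¬B) ⊔ C)  ⇔  ((B ⊓ E) ⊓ ((∃r.¬A ⊓ ∃r.∀t.B) ⊓ ¬C)) unsat w.r.t. T
   all branches close; clash {B, ¬B} at x₀
2. Hence (B ⊓ E) ⊑ ((∀r.A ⊔ ∀r.∃t.¬B) ⊔ C): entailed.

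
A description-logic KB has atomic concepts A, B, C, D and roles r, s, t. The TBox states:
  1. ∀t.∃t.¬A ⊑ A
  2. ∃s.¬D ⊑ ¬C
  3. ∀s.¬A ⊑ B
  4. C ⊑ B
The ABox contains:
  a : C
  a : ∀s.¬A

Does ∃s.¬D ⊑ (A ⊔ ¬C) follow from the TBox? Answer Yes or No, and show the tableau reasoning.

1. ∃s.¬D ⊑ (A ⊔ ¬C)  ⇔  (∃s.¬D ⊓ (¬A ⊓ C)) unsat w.r.t. T
   all branches close; clash {C, ¬C} at x₀
2. Hence ∃s.¬D ⊑ (A ⊔ ¬C): entailed.

Yes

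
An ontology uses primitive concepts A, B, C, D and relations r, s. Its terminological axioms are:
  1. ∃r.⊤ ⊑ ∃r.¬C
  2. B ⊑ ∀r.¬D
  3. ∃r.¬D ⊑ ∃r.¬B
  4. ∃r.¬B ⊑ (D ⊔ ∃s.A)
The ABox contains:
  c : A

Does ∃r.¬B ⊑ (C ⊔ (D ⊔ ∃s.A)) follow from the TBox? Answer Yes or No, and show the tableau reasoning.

Yes

1. ∃r.¬B ⊑ (C ⊔ (D ⊔ ∃s.A))  ⇔  (∃r.¬B ⊓ (¬C ⊓ (¬D ⊓ ∀s.¬A))) unsat w.r.t. T
   all branches close; clash {A, ¬A} at an ∃-successor
2. Hence ∃r.¬B ⊑ (C ⊔ (D ⊔ ∃s.A)): entailed.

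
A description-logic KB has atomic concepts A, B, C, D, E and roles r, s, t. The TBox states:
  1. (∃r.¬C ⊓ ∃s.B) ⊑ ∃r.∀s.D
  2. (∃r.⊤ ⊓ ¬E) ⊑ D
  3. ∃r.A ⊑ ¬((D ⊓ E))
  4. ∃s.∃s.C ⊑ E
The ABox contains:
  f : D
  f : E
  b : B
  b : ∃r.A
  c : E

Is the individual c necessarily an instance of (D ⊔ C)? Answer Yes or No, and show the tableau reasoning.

No

1. c : (D ⊔ C)?  L(c) = {E} ∪ {(¬D ⊓ ¬C)}
   open: L(c) ⊇ {E, ¬C, ¬D, ∀r.C, ∀r.¬A} — c ∉ (D ⊔ C) possible
2. Hence c : (D ⊔ C): not entailed.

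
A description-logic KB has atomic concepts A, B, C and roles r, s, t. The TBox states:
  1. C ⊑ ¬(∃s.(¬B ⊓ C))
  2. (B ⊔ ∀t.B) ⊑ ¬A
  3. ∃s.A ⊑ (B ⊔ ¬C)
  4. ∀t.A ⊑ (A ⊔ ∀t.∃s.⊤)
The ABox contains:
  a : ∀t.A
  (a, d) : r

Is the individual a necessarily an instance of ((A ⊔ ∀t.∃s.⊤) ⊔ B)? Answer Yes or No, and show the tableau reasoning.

1. a : ((A ⊔ ∀t.∃s.⊤) ⊔ B)?  L(a) = {∀t.A} ∪ {((¬A ⊓ ∃t.∀s.⊥) ⊓ ¬B)}
   clash {A, ¬A} at an ∃-successor — a ∈ ((A ⊔ ∀t.∃s.⊤) ⊔ B)
2. Hence a : ((A ⊔ ∀t.∃s.⊤) ⊔ B): entailed.

Yes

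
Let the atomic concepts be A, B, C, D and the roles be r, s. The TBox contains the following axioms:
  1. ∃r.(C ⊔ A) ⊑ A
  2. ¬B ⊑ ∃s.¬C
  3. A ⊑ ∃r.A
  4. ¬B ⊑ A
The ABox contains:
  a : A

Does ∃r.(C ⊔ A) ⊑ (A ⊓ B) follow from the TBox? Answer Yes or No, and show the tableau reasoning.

No

1. ∃r.(C ⊔ A) ⊑ (A ⊓ B)  ⇔  (∃r.(C ⊔ A) ⊓ (¬A ⊔ ¬B)) unsat w.r.t. T
   apply at x₀: ∃r.(C ⊔ A)⊑A
   open: L(x₀) ⊇ {A, ¬B, ∃r.(C ⊔ A), ∃r.A, ∃s.¬C} (+ ∃-successors)
2. Hence ∃r.(C ⊔ A) ⊑ (A ⊓ B): not entailed.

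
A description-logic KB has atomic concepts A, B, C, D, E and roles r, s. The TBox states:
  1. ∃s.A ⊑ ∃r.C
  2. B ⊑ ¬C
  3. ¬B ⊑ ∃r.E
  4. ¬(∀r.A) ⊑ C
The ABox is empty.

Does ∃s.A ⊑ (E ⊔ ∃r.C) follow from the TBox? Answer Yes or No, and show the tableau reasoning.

1. ∃s.A ⊑ (E ⊔ ∃r.C)  ⇔  (∃s.A ⊓ (¬E ⊓ ∀r.¬C)) unsat w.r.t. T
   all branches close; clash {C, ¬C} at x₀
2. Hence ∃s.A ⊑ (E ⊔ ∃r.C): entailed.

Yes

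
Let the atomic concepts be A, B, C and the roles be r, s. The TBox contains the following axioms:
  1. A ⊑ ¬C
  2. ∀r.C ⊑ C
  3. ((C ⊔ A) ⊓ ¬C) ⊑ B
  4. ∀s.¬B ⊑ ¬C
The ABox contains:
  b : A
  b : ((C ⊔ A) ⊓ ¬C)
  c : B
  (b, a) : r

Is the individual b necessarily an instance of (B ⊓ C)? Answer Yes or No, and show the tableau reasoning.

1. b : (B ⊓ C)?  L(b) = {A, ((C ⊔ A) ⊓ ¬C)} ∪ {(¬B ⊔ ¬C)}
   apply at b: ((C ⊔ A) ⊓ ¬C)⊑B
   open: L(b) ⊇ {A, B, ¬C, ∃r.¬C} (+ ∃-successors) — b ∉ (B ⊓ C) possible
2. Hence b : (B ⊓ C): not entailed.

No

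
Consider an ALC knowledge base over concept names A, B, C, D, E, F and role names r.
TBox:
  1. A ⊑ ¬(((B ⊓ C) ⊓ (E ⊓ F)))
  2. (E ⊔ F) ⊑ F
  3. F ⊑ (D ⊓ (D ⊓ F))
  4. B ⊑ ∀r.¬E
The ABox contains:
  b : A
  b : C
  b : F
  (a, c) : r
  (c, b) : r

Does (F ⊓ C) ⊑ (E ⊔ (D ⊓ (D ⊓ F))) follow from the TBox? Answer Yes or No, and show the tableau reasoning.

1. (F ⊓ C) ⊑ (E ⊔ (D ⊓ (D ⊓ F)))  ⇔  ((F ⊓ C) ⊓ (¬E ⊓ (¬D ⊔ (¬D ⊔ ¬F)))) unsat w.r.t. T
   all branches close; clash {F, ¬F} at x₀
2. Hence (F ⊓ C) ⊑ (E ⊔ (D ⊓ (D ⊓ F))): entailed.

Yes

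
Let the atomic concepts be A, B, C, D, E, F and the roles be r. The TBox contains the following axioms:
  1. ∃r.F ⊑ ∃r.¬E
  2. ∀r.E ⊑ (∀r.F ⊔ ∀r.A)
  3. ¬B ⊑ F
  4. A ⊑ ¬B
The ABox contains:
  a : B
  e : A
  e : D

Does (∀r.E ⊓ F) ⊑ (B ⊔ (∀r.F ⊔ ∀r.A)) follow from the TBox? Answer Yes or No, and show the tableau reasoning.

Yes

1. (∀r.E ⊓ F) ⊑ (B ⊔ (∀r.F ⊔ ∀r.A))  ⇔  ((∀r.E ⊓ F) ⊓ (¬B ⊓ (∃r.¬F ⊓ ∃r.¬A))) unsat w.r.t. T
   all branches close; clash {E, ¬E} at an ∃-successor
2. Hence (∀r.E ⊓ F) ⊑ (B ⊔ (∀r.F ⊔ ∀r.A)): entailed.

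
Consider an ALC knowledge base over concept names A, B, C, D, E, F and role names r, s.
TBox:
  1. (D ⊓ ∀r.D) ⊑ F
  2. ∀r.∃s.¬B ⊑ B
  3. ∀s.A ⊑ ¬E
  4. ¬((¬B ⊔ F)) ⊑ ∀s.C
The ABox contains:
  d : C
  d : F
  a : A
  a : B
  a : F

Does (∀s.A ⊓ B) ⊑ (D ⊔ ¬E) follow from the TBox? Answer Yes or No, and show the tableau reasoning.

1. (∀s.A ⊓ B) ⊑ (D ⊔ ¬E)  ⇔  ((∀s.A ⊓ B) ⊓ (¬D ⊓ E)) unsat w.r.t. T
   all branches close; clash {E, ¬E} at x₀
2. Hence (∀s.A ⊓ B) ⊑ (D ⊔ ¬E): entailed.

Yes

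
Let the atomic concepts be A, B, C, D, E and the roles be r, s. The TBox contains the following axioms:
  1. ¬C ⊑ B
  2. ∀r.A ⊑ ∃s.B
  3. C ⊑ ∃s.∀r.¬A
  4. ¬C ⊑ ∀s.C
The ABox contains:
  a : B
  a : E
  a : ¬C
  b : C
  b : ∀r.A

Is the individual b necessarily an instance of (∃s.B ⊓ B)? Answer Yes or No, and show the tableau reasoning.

1. b : (∃s.B ⊓ B)?  L(b) = {C, ∀r.A} ∪ {(∀s.¬B ⊔ ¬B)}
   apply at b: ∀r.A⊑∃s.B; C⊑∃s.∀r.¬A
   open: L(b) ⊇ {C, ¬B, ∀r.A, ∃s.B, ∃s.∀r.¬A} (+ ∃-successors) — b ∉ (∃s.B ⊓ B) possible
2. Hence b : (∃s.B ⊓ B): not entailed.

No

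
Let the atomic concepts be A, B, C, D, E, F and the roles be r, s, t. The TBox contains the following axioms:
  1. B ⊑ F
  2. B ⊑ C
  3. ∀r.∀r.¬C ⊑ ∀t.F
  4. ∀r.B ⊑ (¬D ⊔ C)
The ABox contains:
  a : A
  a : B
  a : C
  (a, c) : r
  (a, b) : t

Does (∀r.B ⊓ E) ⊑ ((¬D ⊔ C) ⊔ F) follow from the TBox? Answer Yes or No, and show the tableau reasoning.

Yes

1. (∀r.B ⊓ E) ⊑ ((¬D ⊔ C) ⊔ F)  ⇔  ((∀r.B ⊓ E) ⊓ ((D ⊓ ¬C) ⊓ ¬F)) unsat w.r.t. T
   all branches close; clash {C, ¬C} at x₀
2. Hence (∀r.B ⊓ E) ⊑ ((¬D ⊔ C) ⊔ F): entailed.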